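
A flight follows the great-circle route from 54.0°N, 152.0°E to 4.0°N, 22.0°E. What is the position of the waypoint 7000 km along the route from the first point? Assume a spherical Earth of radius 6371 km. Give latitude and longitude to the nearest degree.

Write both endpoints as unit vectors p₁, p₂ with components (cos φ cos λ, cos φ sin λ, sin φ).
The central angle between the endpoints is δ = arccos(p₁·p₂) ≈ 1.897 rad (108.7°). The total great-circle distance is δ·R ≈ 1.897 × 6371 ≈ 12086 km, so the target fraction is f = 7000/12086 ≈ 0.579.
Interpolate at f ≈ 0.579 with slerp weights a = sin((1−f)δ)/sin δ ≈ 0.756, b = sin(fδ)/sin δ ≈ 0.940.
p = a·p₁ + b·p₂ ≈ (0.477, 0.560, 0.677); φ = arcsin(p_z) ≈ 42.63°, λ = atan2(p_y, p_x) ≈ 49.56°.

≈ 43°N, 50°E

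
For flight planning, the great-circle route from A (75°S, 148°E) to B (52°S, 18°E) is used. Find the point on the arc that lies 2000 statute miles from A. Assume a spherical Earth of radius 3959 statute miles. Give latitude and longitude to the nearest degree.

≈ (71°S, 34°E)

Write both endpoints as unit vectors p₁, p₂ with components (cos φ cos λ, cos φ sin λ, sin φ).
The central angle between the endpoints is δ = arccos(p₁·p₂) ≈ 0.852 rad (48.8°). The total great-circle distance is δ·R ≈ 0.852 × 3959 ≈ 3372 mi, so the target fraction is f = 2000/3372 ≈ 0.593.
Interpolate at f ≈ 0.593 with slerp weights a = sin((1−f)δ)/sin δ ≈ 0.451, b = sin(fδ)/sin δ ≈ 0.643.
p = a·p₁ + b·p₂ ≈ (0.278, 0.184, -0.943); φ = arcsin(p_z) ≈ -70.54°, λ = atan2(p_y, p_x) ≈ 33.58°.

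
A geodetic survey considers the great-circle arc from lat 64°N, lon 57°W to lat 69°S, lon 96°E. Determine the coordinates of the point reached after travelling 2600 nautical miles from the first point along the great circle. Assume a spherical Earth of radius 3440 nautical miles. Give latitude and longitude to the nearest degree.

≈ lat 28°N, lon 19°W

Convert each endpoint to a unit vector on the sphere (x = cos φ cos λ, y = cos φ sin λ, z = sin φ).
The central angle between the endpoints is δ = arccos(p₁·p₂) ≈ 2.937 rad (168.3°). The total great-circle distance is δ·R ≈ 2.937 × 3440 ≈ 10102 nmi, so the target fraction is f = 2600/10102 ≈ 0.257.
Interpolate at f ≈ 0.257 with slerp weights a = sin((1−f)δ)/sin δ ≈ 4.027, b = sin(fδ)/sin δ ≈ 3.370.
p = a·p₁ + b·p₂ ≈ (0.835, -0.280, 0.473); φ = arcsin(p_z) ≈ 28.26°, λ = atan2(p_y, p_x) ≈ -18.50°.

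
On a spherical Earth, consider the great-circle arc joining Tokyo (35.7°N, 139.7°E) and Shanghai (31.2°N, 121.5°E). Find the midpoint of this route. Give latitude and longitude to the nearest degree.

≈ (34°N, 130°E)

The haversine formula gives a central angle δ ≈ 0.276 rad (15.8°) between the endpoints.
Interpolate at f = 1/2 with slerp weights a = sin((1−f)δ)/sin δ ≈ 0.505, b = sin(fδ)/sin δ ≈ 0.505.
p = a·p₁ + b·p₂ ≈ (-0.538, 0.633, 0.556); φ = arcsin(p_z) ≈ 33.78°, λ = atan2(p_y, p_x) ≈ 130.36°.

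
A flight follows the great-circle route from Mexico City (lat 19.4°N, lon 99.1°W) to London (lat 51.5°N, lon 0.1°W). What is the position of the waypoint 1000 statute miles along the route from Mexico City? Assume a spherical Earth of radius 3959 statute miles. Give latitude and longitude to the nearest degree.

The haversine formula gives a central angle δ ≈ 1.402 rad (80.3°) between the endpoints. The total great-circle distance is δ·R ≈ 1.402 × 3959 ≈ 5550 mi, so the target fraction is f = 1000/5550 ≈ 0.180.
Interpolate at f ≈ 0.180 with slerp weights a = sin((1−f)δ)/sin δ ≈ 0.926, b = sin(fδ)/sin δ ≈ 0.254.
p = a·p₁ + b·p₂ ≈ (0.020, -0.862, 0.506); φ = arcsin(p_z) ≈ 30.39°, λ = atan2(p_y, p_x) ≈ -88.69°.

≈ lat 30°N, lon 89°W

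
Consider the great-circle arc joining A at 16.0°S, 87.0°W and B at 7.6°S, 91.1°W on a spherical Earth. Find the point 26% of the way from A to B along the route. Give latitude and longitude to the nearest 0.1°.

≈ 13.8°S, 88.1°W

Write both endpoints as unit vectors p₁, p₂ with components (cos φ cos λ, cos φ sin λ, sin φ).
The central angle between the endpoints is δ = arccos(p₁·p₂) ≈ 0.162 rad (9.3°).
Interpolate at f = 0.26 with slerp weights a = sin((1−f)δ)/sin δ ≈ 0.741, b = sin(fδ)/sin δ ≈ 0.261.
p = a·p₁ + b·p₂ ≈ (0.032, -0.971, -0.239); φ = arcsin(p_z) ≈ -13.82°, λ = atan2(p_y, p_x) ≈ -88.09°.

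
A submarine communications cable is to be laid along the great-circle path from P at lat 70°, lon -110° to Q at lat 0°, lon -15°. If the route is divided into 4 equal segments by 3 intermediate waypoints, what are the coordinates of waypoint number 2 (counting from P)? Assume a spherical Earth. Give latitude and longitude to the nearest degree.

Write both endpoints as unit vectors p₁, p₂ with components (cos φ cos λ, cos φ sin λ, sin φ).
The central angle between the endpoints is δ = arccos(p₁·p₂) ≈ 1.601 rad (91.7°).
Interpolate at f = 2/4 with slerp weights a = sin((1−f)δ)/sin δ ≈ 0.718, b = sin(fδ)/sin δ ≈ 0.718.
p = a·p₁ + b·p₂ ≈ (0.609, -0.417, 0.675); φ = arcsin(p_z) ≈ 42.42°, λ = atan2(p_y, p_x) ≈ -34.35°.

≈ lat 42°, lon -34°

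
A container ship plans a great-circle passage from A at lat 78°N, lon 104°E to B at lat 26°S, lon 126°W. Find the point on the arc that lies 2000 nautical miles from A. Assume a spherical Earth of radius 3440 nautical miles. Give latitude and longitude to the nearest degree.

The haversine formula gives a central angle δ ≈ 2.152 rad (123.3°) between the endpoints. The total great-circle distance is δ·R ≈ 2.152 × 3440 ≈ 7402 nmi, so the target fraction is f = 2000/7402 ≈ 0.270.
Interpolate at f ≈ 0.270 with slerp weights a = sin((1−f)δ)/sin δ ≈ 1.196, b = sin(fδ)/sin δ ≈ 0.657.
p = a·p₁ + b·p₂ ≈ (-0.407, -0.236, 0.882); φ = arcsin(p_z) ≈ 61.91°, λ = atan2(p_y, p_x) ≈ -149.87°.

≈ lat 62°N, lon 150°W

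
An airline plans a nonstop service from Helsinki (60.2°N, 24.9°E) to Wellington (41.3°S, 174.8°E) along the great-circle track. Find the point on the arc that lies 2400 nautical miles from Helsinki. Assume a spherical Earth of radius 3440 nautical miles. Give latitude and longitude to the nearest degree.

≈ 57°N, 106°E

The haversine formula gives a central angle δ ≈ 2.681 rad (153.6°) between the endpoints. The total great-circle distance is δ·R ≈ 2.681 × 3440 ≈ 9222 nmi, so the target fraction is f = 2400/9222 ≈ 0.260.
Interpolate at f ≈ 0.260 with slerp weights a = sin((1−f)δ)/sin δ ≈ 2.061, b = sin(fδ)/sin δ ≈ 1.445.
p = a·p₁ + b·p₂ ≈ (-0.152, 0.530, 0.834); φ = arcsin(p_z) ≈ 56.56°, λ = atan2(p_y, p_x) ≈ 106.04°.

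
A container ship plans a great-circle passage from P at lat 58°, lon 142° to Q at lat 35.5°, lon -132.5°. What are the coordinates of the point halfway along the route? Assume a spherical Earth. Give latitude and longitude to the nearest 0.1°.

The haversine formula gives a central angle δ ≈ 1.017 rad (58.2°) between the endpoints.
Interpolate at f = 1/2 with slerp weights a = sin((1−f)δ)/sin δ ≈ 0.572, b = sin(fδ)/sin δ ≈ 0.572.
p = a·p₁ + b·p₂ ≈ (-0.554, -0.157, 0.818); φ = arcsin(p_z) ≈ 54.86°, λ = atan2(p_y, p_x) ≈ -164.19°.

≈ lat 54.9°, lon -164.2°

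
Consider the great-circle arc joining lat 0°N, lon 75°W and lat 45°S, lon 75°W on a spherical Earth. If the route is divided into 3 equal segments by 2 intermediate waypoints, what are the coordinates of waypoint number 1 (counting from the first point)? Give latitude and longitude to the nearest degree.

≈ lat 15°S, lon 75°W

Write both endpoints as unit vectors p₁, p₂ with components (cos φ cos λ, cos φ sin λ, sin φ).
The central angle between the endpoints is δ = arccos(p₁·p₂) ≈ 0.785 rad (45.0°).
Interpolate at f = 1/3 with slerp weights a = sin((1−f)δ)/sin δ ≈ 0.707, b = sin(fδ)/sin δ ≈ 0.366.
p = a·p₁ + b·p₂ ≈ (0.250, -0.933, -0.259); φ = arcsin(p_z) ≈ -15.00°, λ = atan2(p_y, p_x) ≈ -75.00°.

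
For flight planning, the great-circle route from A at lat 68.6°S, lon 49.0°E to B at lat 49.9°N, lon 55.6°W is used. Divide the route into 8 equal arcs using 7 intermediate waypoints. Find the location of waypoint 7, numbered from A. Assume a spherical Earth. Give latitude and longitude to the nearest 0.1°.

From cos δ = sin φ₁ sin φ₂ + cos φ₁ cos φ₂ cos Δλ, the central angle is δ ≈ 2.452 rad (140.5°).
Interpolate at f = 7/8 with slerp weights a = sin((1−f)δ)/sin δ ≈ 0.474, b = sin(fδ)/sin δ ≈ 1.319.
p = a·p₁ + b·p₂ ≈ (0.594, -0.571, 0.568); φ = arcsin(p_z) ≈ 34.58°, λ = atan2(p_y, p_x) ≈ -43.87°.

≈ lat 34.6°N, lon 43.9°W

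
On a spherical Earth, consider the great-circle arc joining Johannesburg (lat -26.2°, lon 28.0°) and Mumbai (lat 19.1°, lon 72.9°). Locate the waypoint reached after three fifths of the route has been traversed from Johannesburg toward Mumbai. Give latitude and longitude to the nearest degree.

≈ lat 1°, lon 55°

Convert each endpoint to a unit vector on the sphere (x = cos φ cos λ, y = cos φ sin λ, z = sin φ).
The central angle between the endpoints is δ = arccos(p₁·p₂) ≈ 1.097 rad (62.9°).
Interpolate at f = 3/5 with slerp weights a = sin((1−f)δ)/sin δ ≈ 0.477, b = sin(fδ)/sin δ ≈ 0.687.
p = a·p₁ + b·p₂ ≈ (0.569, 0.822, 0.014); φ = arcsin(p_z) ≈ 0.81°, λ = atan2(p_y, p_x) ≈ 55.30°.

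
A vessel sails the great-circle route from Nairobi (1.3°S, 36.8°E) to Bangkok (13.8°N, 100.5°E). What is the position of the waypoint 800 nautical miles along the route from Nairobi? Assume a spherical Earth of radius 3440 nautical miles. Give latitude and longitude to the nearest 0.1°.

≈ (2.4°N, 49.6°E)

Write both endpoints as unit vectors p₁, p₂ with components (cos φ cos λ, cos φ sin λ, sin φ).
The central angle between the endpoints is δ = arccos(p₁·p₂) ≈ 1.132 rad (64.9°). The total great-circle distance is δ·R ≈ 1.132 × 3440 ≈ 3894 nmi, so the target fraction is f = 800/3894 ≈ 0.205.
Interpolate at f ≈ 0.205 with slerp weights a = sin((1−f)δ)/sin δ ≈ 0.865, b = sin(fδ)/sin δ ≈ 0.255.
p = a·p₁ + b·p₂ ≈ (0.647, 0.761, 0.041); φ = arcsin(p_z) ≈ 2.36°, λ = atan2(p_y, p_x) ≈ 49.62°.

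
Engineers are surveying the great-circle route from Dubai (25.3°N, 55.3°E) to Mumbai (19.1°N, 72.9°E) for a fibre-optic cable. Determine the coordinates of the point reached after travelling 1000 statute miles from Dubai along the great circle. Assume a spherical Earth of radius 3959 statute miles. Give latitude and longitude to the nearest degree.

≈ 20°N, 70°E

Convert each endpoint to a unit vector on the sphere (x = cos φ cos λ, y = cos φ sin λ, z = sin φ).
The central angle between the endpoints is δ = arccos(p₁·p₂) ≈ 0.304 rad (17.4°). The total great-circle distance is δ·R ≈ 0.304 × 3959 ≈ 1203 mi, so the target fraction is f = 1000/1203 ≈ 0.831.
Interpolate at f ≈ 0.831 with slerp weights a = sin((1−f)δ)/sin δ ≈ 0.172, b = sin(fδ)/sin δ ≈ 0.835.
p = a·p₁ + b·p₂ ≈ (0.320, 0.882, 0.347); φ = arcsin(p_z) ≈ 20.28°, λ = atan2(p_y, p_x) ≈ 70.03°.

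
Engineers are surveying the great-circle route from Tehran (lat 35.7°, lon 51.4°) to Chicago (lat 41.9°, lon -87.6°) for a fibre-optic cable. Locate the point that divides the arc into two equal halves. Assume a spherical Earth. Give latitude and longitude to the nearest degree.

From cos δ = sin φ₁ sin φ₂ + cos φ₁ cos φ₂ cos Δλ, the central angle is δ ≈ 1.637 rad (93.8°).
Interpolate at f = 1/2 with slerp weights a = sin((1−f)δ)/sin δ ≈ 0.732, b = sin(fδ)/sin δ ≈ 0.732.
p = a·p₁ + b·p₂ ≈ (0.394, -0.080, 0.916); φ = arcsin(p_z) ≈ 66.32°, λ = atan2(p_y, p_x) ≈ -11.46°.

≈ lat 66°, lon -11°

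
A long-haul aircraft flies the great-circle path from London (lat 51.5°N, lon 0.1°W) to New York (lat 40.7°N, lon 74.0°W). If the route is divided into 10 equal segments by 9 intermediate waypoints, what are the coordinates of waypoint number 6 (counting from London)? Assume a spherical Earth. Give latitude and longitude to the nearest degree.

≈ lat 51°N, lon 49°W

Write both endpoints as unit vectors p₁, p₂ with components (cos φ cos λ, cos φ sin λ, sin φ).
The central angle between the endpoints is δ = arccos(p₁·p₂) ≈ 0.875 rad (50.1°).
Interpolate at f = 6/10 with slerp weights a = sin((1−f)δ)/sin δ ≈ 0.447, b = sin(fδ)/sin δ ≈ 0.653.
p = a·p₁ + b·p₂ ≈ (0.415, -0.476, 0.775); φ = arcsin(p_z) ≈ 50.84°, λ = atan2(p_y, p_x) ≈ -48.97°.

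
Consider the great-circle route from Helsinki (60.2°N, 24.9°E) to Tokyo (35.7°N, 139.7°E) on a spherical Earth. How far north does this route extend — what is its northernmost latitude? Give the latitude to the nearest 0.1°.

The great circle lies in the plane with unit normal n̂ = (p₁ × p₂)/|p₁ × p₂|.
Here n̂_z ≈ +0.389; the vertex latitude is φ_max = arccos|n̂_z| ≈ 67.1°.
Check via Clairaut: cos φ_max = |cos φ₁| · sin C = cos(60.2°)·sin(51.5°) ≈ 0.389, again giving ≈ 67.1°.

≈ 67.1°N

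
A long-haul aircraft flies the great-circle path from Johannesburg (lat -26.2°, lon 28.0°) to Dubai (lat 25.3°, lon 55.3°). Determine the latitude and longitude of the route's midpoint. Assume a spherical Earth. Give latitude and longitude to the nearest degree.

Convert each endpoint to a unit vector on the sphere (x = cos φ cos λ, y = cos φ sin λ, z = sin φ).
The central angle between the endpoints is δ = arccos(p₁·p₂) ≈ 1.010 rad (57.8°).
Interpolate at f = 1/2 with slerp weights a = sin((1−f)δ)/sin δ ≈ 0.571, b = sin(fδ)/sin δ ≈ 0.571.
p = a·p₁ + b·p₂ ≈ (0.747, 0.665, -0.008); φ = arcsin(p_z) ≈ -0.46°, λ = atan2(p_y, p_x) ≈ 41.70°.

≈ lat 0°, lon 42°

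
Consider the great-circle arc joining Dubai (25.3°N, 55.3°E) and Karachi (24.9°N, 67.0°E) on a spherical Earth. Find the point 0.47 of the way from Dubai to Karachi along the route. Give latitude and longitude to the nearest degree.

From cos δ = sin φ₁ sin φ₂ + cos φ₁ cos φ₂ cos Δλ, the central angle is δ ≈ 0.185 rad (10.6°).
Interpolate at f = 0.47 with slerp weights a = sin((1−f)δ)/sin δ ≈ 0.532, b = sin(fδ)/sin δ ≈ 0.472.
p = a·p₁ + b·p₂ ≈ (0.441, 0.790, 0.426); φ = arcsin(p_z) ≈ 25.23°, λ = atan2(p_y, p_x) ≈ 60.81°.

≈ (25°N, 61°E)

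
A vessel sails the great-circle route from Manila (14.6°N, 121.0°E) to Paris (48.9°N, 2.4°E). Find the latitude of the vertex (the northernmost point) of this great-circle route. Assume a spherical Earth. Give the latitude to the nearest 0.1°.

≈ 55.8°N

The great circle lies in the plane with unit normal n̂ = (p₁ × p₂)/|p₁ × p₂|.
Here n̂_z ≈ -0.562; the vertex latitude is φ_max = arccos|n̂_z| ≈ 55.8°.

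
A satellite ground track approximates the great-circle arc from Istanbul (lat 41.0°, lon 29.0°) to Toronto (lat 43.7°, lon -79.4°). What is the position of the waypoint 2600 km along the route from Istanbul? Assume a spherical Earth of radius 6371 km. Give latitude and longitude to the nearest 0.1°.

≈ lat 54.3°, lon -0.1°

From cos δ = sin φ₁ sin φ₂ + cos φ₁ cos φ₂ cos Δλ, the central angle is δ ≈ 1.286 rad (73.7°). The total great-circle distance is δ·R ≈ 1.286 × 6371 ≈ 8193 km, so the target fraction is f = 2600/8193 ≈ 0.317.
Interpolate at f ≈ 0.317 with slerp weights a = sin((1−f)δ)/sin δ ≈ 0.802, b = sin(fδ)/sin δ ≈ 0.414.
p = a·p₁ + b·p₂ ≈ (0.584, -0.001, 0.812); φ = arcsin(p_z) ≈ 54.26°, λ = atan2(p_y, p_x) ≈ -0.05°.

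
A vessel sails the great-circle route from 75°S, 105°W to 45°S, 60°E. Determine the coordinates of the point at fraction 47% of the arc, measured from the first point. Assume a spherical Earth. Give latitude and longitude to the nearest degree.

≈ 76°S, 50°E

Write both endpoints as unit vectors p₁, p₂ with components (cos φ cos λ, cos φ sin λ, sin φ).
The central angle between the endpoints is δ = arccos(p₁·p₂) ≈ 1.040 rad (59.6°).
Interpolate at f = 0.47 with slerp weights a = sin((1−f)δ)/sin δ ≈ 0.607, b = sin(fδ)/sin δ ≈ 0.544.
p = a·p₁ + b·p₂ ≈ (0.152, 0.182, -0.972); φ = arcsin(p_z) ≈ -76.31°, λ = atan2(p_y, p_x) ≈ 50.10°.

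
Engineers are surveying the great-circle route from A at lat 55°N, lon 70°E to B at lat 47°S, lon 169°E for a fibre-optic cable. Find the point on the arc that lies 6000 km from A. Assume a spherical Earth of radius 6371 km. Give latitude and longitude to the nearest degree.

From cos δ = sin φ₁ sin φ₂ + cos φ₁ cos φ₂ cos Δλ, the central angle is δ ≈ 2.292 rad (131.3°). The total great-circle distance is δ·R ≈ 2.292 × 6371 ≈ 14602 km, so the target fraction is f = 6000/14602 ≈ 0.411.
Interpolate at f ≈ 0.411 with slerp weights a = sin((1−f)δ)/sin δ ≈ 1.299, b = sin(fδ)/sin δ ≈ 1.077.
p = a·p₁ + b·p₂ ≈ (-0.466, 0.840, 0.277); φ = arcsin(p_z) ≈ 16.07°, λ = atan2(p_y, p_x) ≈ 119.00°.

≈ lat 16°N, lon 119°E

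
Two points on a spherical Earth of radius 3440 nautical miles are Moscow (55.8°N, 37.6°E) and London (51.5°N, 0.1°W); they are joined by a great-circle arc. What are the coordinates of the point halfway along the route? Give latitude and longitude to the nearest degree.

The haversine formula gives a central angle δ ≈ 0.392 rad (22.5°) between the endpoints.
Interpolate at f = 1/2 with slerp weights a = sin((1−f)δ)/sin δ ≈ 0.510, b = sin(fδ)/sin δ ≈ 0.510.
p = a·p₁ + b·p₂ ≈ (0.544, 0.174, 0.821); φ = arcsin(p_z) ≈ 55.14°, λ = atan2(p_y, p_x) ≈ 17.75°.

≈ 55°N, 18°E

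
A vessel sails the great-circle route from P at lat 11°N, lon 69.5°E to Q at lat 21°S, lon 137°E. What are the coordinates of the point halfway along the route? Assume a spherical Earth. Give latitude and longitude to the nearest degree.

≈ lat 6°S, lon 102°E

From cos δ = sin φ₁ sin φ₂ + cos φ₁ cos φ₂ cos Δλ, the central angle is δ ≈ 1.285 rad (73.6°).
Interpolate at f = 1/2 with slerp weights a = sin((1−f)δ)/sin δ ≈ 0.624, b = sin(fδ)/sin δ ≈ 0.624.
p = a·p₁ + b·p₂ ≈ (-0.212, 0.972, -0.105); φ = arcsin(p_z) ≈ -6.01°, λ = atan2(p_y, p_x) ≈ 102.29°.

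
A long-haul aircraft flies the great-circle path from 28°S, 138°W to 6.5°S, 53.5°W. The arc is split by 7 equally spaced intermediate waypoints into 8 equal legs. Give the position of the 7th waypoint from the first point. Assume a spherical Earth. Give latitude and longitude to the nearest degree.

Write both endpoints as unit vectors p₁, p₂ with components (cos φ cos λ, cos φ sin λ, sin φ).
The central angle between the endpoints is δ = arccos(p₁·p₂) ≈ 1.433 rad (82.1°).
Interpolate at f = 7/8 with slerp weights a = sin((1−f)δ)/sin δ ≈ 0.180, b = sin(fδ)/sin δ ≈ 0.959.
p = a·p₁ + b·p₂ ≈ (0.449, -0.872, -0.193); φ = arcsin(p_z) ≈ -11.13°, λ = atan2(p_y, p_x) ≈ -62.77°.

≈ 11°S, 63°W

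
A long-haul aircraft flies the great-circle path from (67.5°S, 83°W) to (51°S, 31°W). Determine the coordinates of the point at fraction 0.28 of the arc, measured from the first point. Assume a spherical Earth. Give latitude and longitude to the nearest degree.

≈ (65°S, 63°W)

Convert each endpoint to a unit vector on the sphere (x = cos φ cos λ, y = cos φ sin λ, z = sin φ).
The central angle between the endpoints is δ = arccos(p₁·p₂) ≈ 0.523 rad (30.0°).
Interpolate at f = 0.28 with slerp weights a = sin((1−f)δ)/sin δ ≈ 0.736, b = sin(fδ)/sin δ ≈ 0.292.
p = a·p₁ + b·p₂ ≈ (0.192, -0.374, -0.907); φ = arcsin(p_z) ≈ -65.12°, λ = atan2(p_y, p_x) ≈ -62.85°.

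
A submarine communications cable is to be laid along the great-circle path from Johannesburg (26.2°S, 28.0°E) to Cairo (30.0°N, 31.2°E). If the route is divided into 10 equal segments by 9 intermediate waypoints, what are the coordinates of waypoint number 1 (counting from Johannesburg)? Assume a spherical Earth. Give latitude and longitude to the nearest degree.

Convert each endpoint to a unit vector on the sphere (x = cos φ cos λ, y = cos φ sin λ, z = sin φ).
The central angle between the endpoints is δ = arccos(p₁·p₂) ≈ 0.982 rad (56.3°).
Interpolate at f = 1/10 with slerp weights a = sin((1−f)δ)/sin δ ≈ 0.930, b = sin(fδ)/sin δ ≈ 0.118.
p = a·p₁ + b·p₂ ≈ (0.824, 0.445, -0.352); φ = arcsin(p_z) ≈ -20.58°, λ = atan2(p_y, p_x) ≈ 28.35°.

≈ (21°S, 28°E)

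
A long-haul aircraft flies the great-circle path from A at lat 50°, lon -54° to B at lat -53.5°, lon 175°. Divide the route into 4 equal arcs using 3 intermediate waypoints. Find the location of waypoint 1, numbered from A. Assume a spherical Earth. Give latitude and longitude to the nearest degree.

From cos δ = sin φ₁ sin φ₂ + cos φ₁ cos φ₂ cos Δλ, the central angle is δ ≈ 2.619 rad (150.1°).
Interpolate at f = 1/4 with slerp weights a = sin((1−f)δ)/sin δ ≈ 1.851, b = sin(fδ)/sin δ ≈ 1.221.
p = a·p₁ + b·p₂ ≈ (-0.024, -0.899, 0.437); φ = arcsin(p_z) ≈ 25.90°, λ = atan2(p_y, p_x) ≈ -91.52°.

≈ lat 26°, lon -92°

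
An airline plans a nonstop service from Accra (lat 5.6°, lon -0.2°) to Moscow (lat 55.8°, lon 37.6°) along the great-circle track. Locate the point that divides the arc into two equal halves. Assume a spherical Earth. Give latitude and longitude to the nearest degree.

≈ lat 32°, lon 13°

Convert each endpoint to a unit vector on the sphere (x = cos φ cos λ, y = cos φ sin λ, z = sin φ).
The central angle between the endpoints is δ = arccos(p₁·p₂) ≈ 1.021 rad (58.5°).
Interpolate at f = 1/2 with slerp weights a = sin((1−f)δ)/sin δ ≈ 0.573, b = sin(fδ)/sin δ ≈ 0.573.
p = a·p₁ + b·p₂ ≈ (0.825, 0.195, 0.530); φ = arcsin(p_z) ≈ 32.00°, λ = atan2(p_y, p_x) ≈ 13.26°.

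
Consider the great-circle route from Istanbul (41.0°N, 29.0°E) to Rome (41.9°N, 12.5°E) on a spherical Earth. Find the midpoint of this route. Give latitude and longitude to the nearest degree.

Write both endpoints as unit vectors p₁, p₂ with components (cos φ cos λ, cos φ sin λ, sin φ).
The central angle between the endpoints is δ = arccos(p₁·p₂) ≈ 0.216 rad (12.4°).
Interpolate at f = 1/2 with slerp weights a = sin((1−f)δ)/sin δ ≈ 0.503, b = sin(fδ)/sin δ ≈ 0.503.
p = a·p₁ + b·p₂ ≈ (0.697, 0.265, 0.666); φ = arcsin(p_z) ≈ 41.75°, λ = atan2(p_y, p_x) ≈ 20.81°.

≈ 42°N, 21°E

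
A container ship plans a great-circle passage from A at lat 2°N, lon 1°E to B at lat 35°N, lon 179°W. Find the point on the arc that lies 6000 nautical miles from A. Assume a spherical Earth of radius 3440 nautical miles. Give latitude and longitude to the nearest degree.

From cos δ = sin φ₁ sin φ₂ + cos φ₁ cos φ₂ cos Δλ, the central angle is δ ≈ 2.496 rad (143.0°). The total great-circle distance is δ·R ≈ 2.496 × 3440 ≈ 8586 nmi, so the target fraction is f = 6000/8586 ≈ 0.699.
Interpolate at f ≈ 0.699 with slerp weights a = sin((1−f)δ)/sin δ ≈ 1.135, b = sin(fδ)/sin δ ≈ 1.637.
p = a·p₁ + b·p₂ ≈ (-0.207, -0.004, 0.978); φ = arcsin(p_z) ≈ 78.07°, λ = atan2(p_y, p_x) ≈ -179.00°.

≈ lat 78°N, lon 179°W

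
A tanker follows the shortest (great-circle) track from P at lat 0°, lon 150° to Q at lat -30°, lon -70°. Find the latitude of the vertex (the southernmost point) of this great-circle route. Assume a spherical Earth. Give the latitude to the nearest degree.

≈ -42°

The great circle lies in the plane with unit normal n̂ = (p₁ × p₂)/|p₁ × p₂|.
Here n̂_z ≈ +0.744; the vertex latitude is φ_max = arccos|n̂_z| ≈ 41.9°.
Check via Clairaut: cos φ_max = |cos φ₁| · sin C = cos(0.0°)·sin(131.9°) ≈ 0.744, again giving ≈ 41.9°.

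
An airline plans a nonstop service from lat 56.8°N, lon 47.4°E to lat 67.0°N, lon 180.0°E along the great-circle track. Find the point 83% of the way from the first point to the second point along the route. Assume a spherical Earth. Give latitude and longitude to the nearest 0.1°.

≈ lat 73.9°N, lon 163.6°E

Convert each endpoint to a unit vector on the sphere (x = cos φ cos λ, y = cos φ sin λ, z = sin φ).
The central angle between the endpoints is δ = arccos(p₁·p₂) ≈ 0.895 rad (51.3°).
Interpolate at f = 0.83 with slerp weights a = sin((1−f)δ)/sin δ ≈ 0.194, b = sin(fδ)/sin δ ≈ 0.867.
p = a·p₁ + b·p₂ ≈ (-0.267, 0.078, 0.961); φ = arcsin(p_z) ≈ 73.86°, λ = atan2(p_y, p_x) ≈ 163.64°.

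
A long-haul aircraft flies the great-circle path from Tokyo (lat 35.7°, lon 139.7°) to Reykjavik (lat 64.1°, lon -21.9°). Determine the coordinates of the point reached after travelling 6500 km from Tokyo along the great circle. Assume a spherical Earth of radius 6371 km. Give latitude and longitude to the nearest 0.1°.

≈ lat 82.1°, lon 20.3°

The haversine formula gives a central angle δ ≈ 1.381 rad (79.1°) between the endpoints. The total great-circle distance is δ·R ≈ 1.381 × 6371 ≈ 8800 km, so the target fraction is f = 6500/8800 ≈ 0.739.
Interpolate at f ≈ 0.739 with slerp weights a = sin((1−f)δ)/sin δ ≈ 0.360, b = sin(fδ)/sin δ ≈ 0.868.
p = a·p₁ + b·p₂ ≈ (0.129, 0.048, 0.991); φ = arcsin(p_z) ≈ 82.10°, λ = atan2(p_y, p_x) ≈ 20.25°.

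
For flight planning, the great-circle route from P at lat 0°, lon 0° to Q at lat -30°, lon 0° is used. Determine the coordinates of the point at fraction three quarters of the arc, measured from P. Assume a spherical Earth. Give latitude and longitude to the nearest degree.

≈ lat -22°, lon 0°

Write both endpoints as unit vectors p₁, p₂ with components (cos φ cos λ, cos φ sin λ, sin φ).
The central angle between the endpoints is δ = arccos(p₁·p₂) ≈ 0.524 rad (30.0°).
Interpolate at f = 3/4 with slerp weights a = sin((1−f)δ)/sin δ ≈ 0.261, b = sin(fδ)/sin δ ≈ 0.765.
p = a·p₁ + b·p₂ ≈ (0.924, 0.000, -0.383); φ = arcsin(p_z) ≈ -22.50°, λ = atan2(p_y, p_x) ≈ 0.00°.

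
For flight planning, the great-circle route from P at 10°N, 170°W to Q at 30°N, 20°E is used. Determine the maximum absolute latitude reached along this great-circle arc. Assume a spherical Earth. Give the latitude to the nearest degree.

≈ 77°N

The great circle lies in the plane with unit normal n̂ = (p₁ × p₂)/|p₁ × p₂|.
Here n̂_z ≈ -0.225; the vertex latitude is φ_max = arccos|n̂_z| ≈ 77.0°.
Check via Clairaut: cos φ_max = |cos φ₁| · sin C = cos(10.0°)·sin(13.2°) ≈ 0.225, again giving ≈ 77.0°.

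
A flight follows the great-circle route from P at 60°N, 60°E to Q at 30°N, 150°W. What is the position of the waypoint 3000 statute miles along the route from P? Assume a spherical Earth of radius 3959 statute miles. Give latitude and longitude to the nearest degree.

Write both endpoints as unit vectors p₁, p₂ with components (cos φ cos λ, cos φ sin λ, sin φ).
The central angle between the endpoints is δ = arccos(p₁·p₂) ≈ 1.513 rad (86.7°). The total great-circle distance is δ·R ≈ 1.513 × 3959 ≈ 5989 mi, so the target fraction is f = 3000/5989 ≈ 0.501.
Interpolate at f ≈ 0.501 with slerp weights a = sin((1−f)δ)/sin δ ≈ 0.686, b = sin(fδ)/sin δ ≈ 0.688.
p = a·p₁ + b·p₂ ≈ (-0.345, -0.001, 0.939); φ = arcsin(p_z) ≈ 69.83°, λ = atan2(p_y, p_x) ≈ -179.85°.

≈ 70°N, 180°E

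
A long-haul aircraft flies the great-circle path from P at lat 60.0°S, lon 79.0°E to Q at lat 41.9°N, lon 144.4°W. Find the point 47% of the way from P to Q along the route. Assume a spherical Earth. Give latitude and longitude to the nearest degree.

≈ lat 25°S, lon 171°E

From cos δ = sin φ₁ sin φ₂ + cos φ₁ cos φ₂ cos Δλ, the central angle is δ ≈ 2.584 rad (148.1°).
Interpolate at f = 0.47 with slerp weights a = sin((1−f)δ)/sin δ ≈ 1.853, b = sin(fδ)/sin δ ≈ 1.772.
p = a·p₁ + b·p₂ ≈ (-0.896, 0.142, -0.421); φ = arcsin(p_z) ≈ -24.90°, λ = atan2(p_y, p_x) ≈ 171.02°.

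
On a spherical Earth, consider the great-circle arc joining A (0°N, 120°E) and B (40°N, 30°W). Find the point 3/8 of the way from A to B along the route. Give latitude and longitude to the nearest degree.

Write both endpoints as unit vectors p₁, p₂ with components (cos φ cos λ, cos φ sin λ, sin φ).
The central angle between the endpoints is δ = arccos(p₁·p₂) ≈ 2.296 rad (131.6°).
Interpolate at f = 3/8 with slerp weights a = sin((1−f)δ)/sin δ ≈ 1.324, b = sin(fδ)/sin δ ≈ 1.014.
p = a·p₁ + b·p₂ ≈ (0.010, 0.758, 0.652); φ = arcsin(p_z) ≈ 40.66°, λ = atan2(p_y, p_x) ≈ 89.21°.

≈ (41°N, 89°E)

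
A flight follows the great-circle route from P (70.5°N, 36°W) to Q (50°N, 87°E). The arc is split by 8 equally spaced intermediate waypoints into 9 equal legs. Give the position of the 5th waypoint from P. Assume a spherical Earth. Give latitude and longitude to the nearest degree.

≈ (70°N, 62°E)

Convert each endpoint to a unit vector on the sphere (x = cos φ cos λ, y = cos φ sin λ, z = sin φ).
The central angle between the endpoints is δ = arccos(p₁·p₂) ≈ 0.921 rad (52.8°).
Interpolate at f = 5/9 with slerp weights a = sin((1−f)δ)/sin δ ≈ 0.500, b = sin(fδ)/sin δ ≈ 0.615.
p = a·p₁ + b·p₂ ≈ (0.156, 0.297, 0.942); φ = arcsin(p_z) ≈ 70.43°, λ = atan2(p_y, p_x) ≈ 62.31°.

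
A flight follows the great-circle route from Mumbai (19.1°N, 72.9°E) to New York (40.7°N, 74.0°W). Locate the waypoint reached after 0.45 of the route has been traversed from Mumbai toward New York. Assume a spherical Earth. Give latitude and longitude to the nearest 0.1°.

Convert each endpoint to a unit vector on the sphere (x = cos φ cos λ, y = cos φ sin λ, z = sin φ).
The central angle between the endpoints is δ = arccos(p₁·p₂) ≈ 1.968 rad (112.8°).
Interpolate at f = 0.45 with slerp weights a = sin((1−f)δ)/sin δ ≈ 0.958, b = sin(fδ)/sin δ ≈ 0.840.
p = a·p₁ + b·p₂ ≈ (0.442, 0.253, 0.861); φ = arcsin(p_z) ≈ 59.41°, λ = atan2(p_y, p_x) ≈ 29.81°.

≈ 59.4°N, 29.8°E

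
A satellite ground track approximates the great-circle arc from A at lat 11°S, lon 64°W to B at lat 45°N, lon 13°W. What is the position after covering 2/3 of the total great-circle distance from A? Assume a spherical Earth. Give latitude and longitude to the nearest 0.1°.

≈ lat 28.2°N, lon 34.8°W

The haversine formula gives a central angle δ ≈ 1.264 rad (72.4°) between the endpoints.
Interpolate at f = 2/3 with slerp weights a = sin((1−f)δ)/sin δ ≈ 0.429, b = sin(fδ)/sin δ ≈ 0.783.
p = a·p₁ + b·p₂ ≈ (0.724, -0.503, 0.472); φ = arcsin(p_z) ≈ 28.15°, λ = atan2(p_y, p_x) ≈ -34.79°.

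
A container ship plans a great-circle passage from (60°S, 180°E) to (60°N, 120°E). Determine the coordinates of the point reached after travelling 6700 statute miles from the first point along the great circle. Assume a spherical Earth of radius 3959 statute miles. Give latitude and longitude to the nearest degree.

≈ (31°N, 140°E)

The haversine formula gives a central angle δ ≈ 2.246 rad (128.7°) between the endpoints. The total great-circle distance is δ·R ≈ 2.246 × 3959 ≈ 8892 mi, so the target fraction is f = 6700/8892 ≈ 0.754.
Interpolate at f ≈ 0.754 with slerp weights a = sin((1−f)δ)/sin δ ≈ 0.673, b = sin(fδ)/sin δ ≈ 1.272.
p = a·p₁ + b·p₂ ≈ (-0.655, 0.551, 0.518); φ = arcsin(p_z) ≈ 31.20°, λ = atan2(p_y, p_x) ≈ 139.93°.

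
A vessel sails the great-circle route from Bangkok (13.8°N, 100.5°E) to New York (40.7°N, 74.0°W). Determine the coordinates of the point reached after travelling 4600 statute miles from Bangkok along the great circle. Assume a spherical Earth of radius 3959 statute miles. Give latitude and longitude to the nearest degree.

From cos δ = sin φ₁ sin φ₂ + cos φ₁ cos φ₂ cos Δλ, the central angle is δ ≈ 2.186 rad (125.3°). The total great-circle distance is δ·R ≈ 2.186 × 3959 ≈ 8655 mi, so the target fraction is f = 4600/8655 ≈ 0.531.
Interpolate at f ≈ 0.531 with slerp weights a = sin((1−f)δ)/sin δ ≈ 1.046, b = sin(fδ)/sin δ ≈ 1.124.
p = a·p₁ + b·p₂ ≈ (0.050, 0.180, 0.982); φ = arcsin(p_z) ≈ 79.23°, λ = atan2(p_y, p_x) ≈ 74.59°.

≈ 79°N, 75°E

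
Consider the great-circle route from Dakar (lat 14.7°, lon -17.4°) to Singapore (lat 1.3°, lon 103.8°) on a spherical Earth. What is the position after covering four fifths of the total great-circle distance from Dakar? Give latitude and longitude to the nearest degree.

Convert each endpoint to a unit vector on the sphere (x = cos φ cos λ, y = cos φ sin λ, z = sin φ).
The central angle between the endpoints is δ = arccos(p₁·p₂) ≈ 2.089 rad (119.7°).
Interpolate at f = 4/5 with slerp weights a = sin((1−f)δ)/sin δ ≈ 0.467, b = sin(fδ)/sin δ ≈ 1.145.
p = a·p₁ + b·p₂ ≈ (0.158, 0.977, 0.144); φ = arcsin(p_z) ≈ 8.31°, λ = atan2(p_y, p_x) ≈ 80.82°.

≈ lat 8°, lon 81°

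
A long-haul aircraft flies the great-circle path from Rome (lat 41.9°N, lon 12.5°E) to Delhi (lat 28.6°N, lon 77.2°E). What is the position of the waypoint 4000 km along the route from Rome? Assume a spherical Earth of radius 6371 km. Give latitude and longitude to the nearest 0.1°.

Write both endpoints as unit vectors p₁, p₂ with components (cos φ cos λ, cos φ sin λ, sin φ).
The central angle between the endpoints is δ = arccos(p₁·p₂) ≈ 0.929 rad (53.2°). The total great-circle distance is δ·R ≈ 0.929 × 6371 ≈ 5916 km, so the target fraction is f = 4000/5916 ≈ 0.676.
Interpolate at f ≈ 0.676 with slerp weights a = sin((1−f)δ)/sin δ ≈ 0.370, b = sin(fδ)/sin δ ≈ 0.734.
p = a·p₁ + b·p₂ ≈ (0.412, 0.688, 0.598); φ = arcsin(p_z) ≈ 36.74°, λ = atan2(p_y, p_x) ≈ 59.10°.

≈ lat 36.7°N, lon 59.1°E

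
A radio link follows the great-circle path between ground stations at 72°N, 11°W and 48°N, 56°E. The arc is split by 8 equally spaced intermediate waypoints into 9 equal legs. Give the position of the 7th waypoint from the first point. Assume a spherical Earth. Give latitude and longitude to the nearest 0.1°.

Write both endpoints as unit vectors p₁, p₂ with components (cos φ cos λ, cos φ sin λ, sin φ).
The central angle between the endpoints is δ = arccos(p₁·p₂) ≈ 0.664 rad (38.0°).
Interpolate at f = 7/9 with slerp weights a = sin((1−f)δ)/sin δ ≈ 0.239, b = sin(fδ)/sin δ ≈ 0.801.
p = a·p₁ + b·p₂ ≈ (0.372, 0.430, 0.822); φ = arcsin(p_z) ≈ 55.32°, λ = atan2(p_y, p_x) ≈ 49.15°.

≈ 55.3°N, 49.2°E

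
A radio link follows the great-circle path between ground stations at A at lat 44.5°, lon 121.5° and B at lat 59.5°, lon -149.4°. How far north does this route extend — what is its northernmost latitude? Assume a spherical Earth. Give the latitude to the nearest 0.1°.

≈ 62.8°

The great circle lies in the plane with unit normal n̂ = (p₁ × p₂)/|p₁ × p₂|.
Here n̂_z ≈ +0.457; the vertex latitude is φ_max = arccos|n̂_z| ≈ 62.8°.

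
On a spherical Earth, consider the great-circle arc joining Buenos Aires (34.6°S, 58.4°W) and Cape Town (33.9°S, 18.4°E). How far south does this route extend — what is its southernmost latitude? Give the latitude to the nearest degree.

≈ 41°S

The great circle lies in the plane with unit normal n̂ = (p₁ × p₂)/|p₁ × p₂|.
Here n̂_z ≈ +0.755; the vertex latitude is φ_max = arccos|n̂_z| ≈ 41.0°.
Check via Clairaut: cos φ_max = |cos φ₁| · sin C = cos(34.6°)·sin(113.5°) ≈ 0.755, again giving ≈ 41.0°.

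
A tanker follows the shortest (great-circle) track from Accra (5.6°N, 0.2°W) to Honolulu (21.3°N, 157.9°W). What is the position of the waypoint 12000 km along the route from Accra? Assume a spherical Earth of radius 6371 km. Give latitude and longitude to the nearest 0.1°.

≈ 45.4°N, 122.9°W

The haversine formula gives a central angle δ ≈ 2.536 rad (145.3°) between the endpoints. The total great-circle distance is δ·R ≈ 2.536 × 6371 ≈ 16160 km, so the target fraction is f = 12000/16160 ≈ 0.743.
Interpolate at f ≈ 0.743 with slerp weights a = sin((1−f)δ)/sin δ ≈ 1.068, b = sin(fδ)/sin δ ≈ 1.673.
p = a·p₁ + b·p₂ ≈ (-0.381, -0.590, 0.712); φ = arcsin(p_z) ≈ 45.38°, λ = atan2(p_y, p_x) ≈ -122.85°.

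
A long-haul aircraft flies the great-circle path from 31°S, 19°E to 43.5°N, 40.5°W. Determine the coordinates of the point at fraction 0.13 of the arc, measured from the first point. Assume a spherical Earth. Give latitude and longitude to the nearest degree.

≈ 21°S, 11°E

The haversine formula gives a central angle δ ≈ 1.610 rad (92.2°) between the endpoints.
Interpolate at f = 0.13 with slerp weights a = sin((1−f)δ)/sin δ ≈ 0.986, b = sin(fδ)/sin δ ≈ 0.208.
p = a·p₁ + b·p₂ ≈ (0.914, 0.177, -0.365); φ = arcsin(p_z) ≈ -21.40°, λ = atan2(p_y, p_x) ≈ 10.98°.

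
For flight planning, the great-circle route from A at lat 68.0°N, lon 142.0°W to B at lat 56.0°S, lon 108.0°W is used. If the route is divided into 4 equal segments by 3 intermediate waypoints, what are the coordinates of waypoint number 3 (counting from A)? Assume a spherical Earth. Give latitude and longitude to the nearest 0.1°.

≈ lat 25.0°S, lon 116.7°W

Write both endpoints as unit vectors p₁, p₂ with components (cos φ cos λ, cos φ sin λ, sin φ).
The central angle between the endpoints is δ = arccos(p₁·p₂) ≈ 2.208 rad (126.5°).
Interpolate at f = 3/4 with slerp weights a = sin((1−f)δ)/sin δ ≈ 0.652, b = sin(fδ)/sin δ ≈ 1.240.
p = a·p₁ + b·p₂ ≈ (-0.407, -0.810, -0.423); φ = arcsin(p_z) ≈ -25.01°, λ = atan2(p_y, p_x) ≈ -116.67°.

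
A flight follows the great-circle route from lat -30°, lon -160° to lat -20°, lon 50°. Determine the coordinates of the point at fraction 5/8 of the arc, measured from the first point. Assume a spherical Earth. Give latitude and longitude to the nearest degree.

≈ lat -55°, lon 90°

Write both endpoints as unit vectors p₁, p₂ with components (cos φ cos λ, cos φ sin λ, sin φ).
The central angle between the endpoints is δ = arccos(p₁·p₂) ≈ 2.134 rad (122.3°).
Interpolate at f = 5/8 with slerp weights a = sin((1−f)δ)/sin δ ≈ 0.848, b = sin(fδ)/sin δ ≈ 1.149.
p = a·p₁ + b·p₂ ≈ (0.004, 0.576, -0.817); φ = arcsin(p_z) ≈ -54.82°, λ = atan2(p_y, p_x) ≈ 89.62°.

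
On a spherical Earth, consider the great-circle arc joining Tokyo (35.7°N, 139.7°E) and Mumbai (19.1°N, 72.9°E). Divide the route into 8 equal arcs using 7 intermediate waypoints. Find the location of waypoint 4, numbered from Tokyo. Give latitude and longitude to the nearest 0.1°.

From cos δ = sin φ₁ sin φ₂ + cos φ₁ cos φ₂ cos Δλ, the central angle is δ ≈ 1.055 rad (60.4°).
Interpolate at f = 4/8 with slerp weights a = sin((1−f)δ)/sin δ ≈ 0.579, b = sin(fδ)/sin δ ≈ 0.579.
p = a·p₁ + b·p₂ ≈ (-0.198, 0.827, 0.527); φ = arcsin(p_z) ≈ 31.80°, λ = atan2(p_y, p_x) ≈ 103.45°.

≈ (31.8°N, 103.4°E)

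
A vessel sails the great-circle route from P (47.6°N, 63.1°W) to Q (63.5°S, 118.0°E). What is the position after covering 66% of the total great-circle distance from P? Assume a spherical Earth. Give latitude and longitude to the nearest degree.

Write both endpoints as unit vectors p₁, p₂ with components (cos φ cos λ, cos φ sin λ, sin φ).
The central angle between the endpoints is δ = arccos(p₁·p₂) ≈ 2.864 rad (164.1°).
Interpolate at f = 0.66 with slerp weights a = sin((1−f)δ)/sin δ ≈ 3.016, b = sin(fδ)/sin δ ≈ 3.463.
p = a·p₁ + b·p₂ ≈ (0.195, -0.450, -0.872); φ = arcsin(p_z) ≈ -60.66°, λ = atan2(p_y, p_x) ≈ -66.57°.

≈ (61°S, 67°W)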